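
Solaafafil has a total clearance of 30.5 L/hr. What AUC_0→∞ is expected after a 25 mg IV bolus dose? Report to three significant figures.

AUC_0→∞ = Dose_iv / CL
        = 25 / 30.5 = 0.819672 mg/L·hr

AUC = 0.820 mg/L·hr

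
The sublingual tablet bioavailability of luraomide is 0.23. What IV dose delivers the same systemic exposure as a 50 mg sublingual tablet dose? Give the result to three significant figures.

Systemic exposure from an extravascular dose = F × D_ev, so the equivalent IV dose is F × D_ev.
D_iv = F × D_ev = 0.23 × 50 = 11.5 mg

D_iv = 11.5 mg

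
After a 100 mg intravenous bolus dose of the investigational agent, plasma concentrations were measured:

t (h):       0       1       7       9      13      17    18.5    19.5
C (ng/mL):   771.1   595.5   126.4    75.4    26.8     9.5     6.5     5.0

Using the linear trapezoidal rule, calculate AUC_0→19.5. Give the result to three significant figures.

Trapezoidal AUC_0→19.5:
  [0→1]: (771.1+595.5)/2 × 1 = 683.3
  [1→7]: (595.5+126.4)/2 × 6 = 2165.7
  [7→9]: (126.4+75.4)/2 × 2 = 201.8
  [9→13]: (75.4+26.8)/2 × 4 = 204.4
  [13→17]: (26.8+9.5)/2 × 4 = 72.6
  [17→18.5]: (9.5+6.5)/2 × 1.5 = 12.0
  [18.5→19.5]: (6.5+5.0)/2 × 1 = 5.75
  Sum = 3345.55 ng/mL·h

AUC = 3350 ng/mL·h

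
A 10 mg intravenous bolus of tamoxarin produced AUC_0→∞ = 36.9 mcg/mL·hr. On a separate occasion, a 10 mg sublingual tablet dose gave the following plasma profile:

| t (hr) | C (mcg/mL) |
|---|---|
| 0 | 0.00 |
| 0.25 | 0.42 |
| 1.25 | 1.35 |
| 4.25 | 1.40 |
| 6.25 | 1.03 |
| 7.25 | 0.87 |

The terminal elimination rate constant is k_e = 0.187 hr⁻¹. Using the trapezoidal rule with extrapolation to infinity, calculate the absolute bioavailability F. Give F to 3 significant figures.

Trapezoidal AUC_0→7.25 (sublingual tablet):
  [0→0.25]: (0.00+0.42)/2 × 0.25 = 0.0525
  [0.25→1.25]: (0.42+1.35)/2 × 1 = 0.885
  [1.25→4.25]: (1.35+1.40)/2 × 3 = 4.125
  [4.25→6.25]: (1.40+1.03)/2 × 2 = 2.43
  [6.25→7.25]: (1.03+0.87)/2 × 1 = 0.95
  Sum = 8.4425 mcg/mL·hr
Tail: C_last/k_e = 0.87/0.187 = 4.652
AUC_0→∞ (sublingual tablet) = 8.4425 + 4.652 = 13.0945 mcg/mL·hr
F = (AUC_ev/D_ev)/(AUC_iv/D_iv) = (13.0945/10)/(36.9/10) = 1.30945/3.69 = 0.3549

F = 0.355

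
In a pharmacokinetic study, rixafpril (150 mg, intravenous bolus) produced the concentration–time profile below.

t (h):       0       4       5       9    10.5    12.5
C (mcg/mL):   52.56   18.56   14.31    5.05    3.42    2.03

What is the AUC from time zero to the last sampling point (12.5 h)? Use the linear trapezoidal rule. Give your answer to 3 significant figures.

Trapezoidal AUC_0→12.5:
  [0→4]: (52.56+18.56)/2 × 4 = 142.24
  [4→5]: (18.56+14.31)/2 × 1 = 16.435
  [5→9]: (14.31+5.05)/2 × 4 = 38.72
  [9→10.5]: (5.05+3.42)/2 × 1.5 = 6.3525
  [10.5→12.5]: (3.42+2.03)/2 × 2 = 5.45
  Sum = 209.1975 mcg/mL·h

AUC = 209 mcg/mL·h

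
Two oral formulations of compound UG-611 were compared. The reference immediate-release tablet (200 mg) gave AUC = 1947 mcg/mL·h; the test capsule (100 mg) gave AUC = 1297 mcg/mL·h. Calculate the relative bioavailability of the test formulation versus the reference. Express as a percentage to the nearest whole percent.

F_rel = (AUC_test/D_test) / (AUC_ref/D_ref)
      = (1297/100) / (1947/200)
      = 12.97 / 9.735 = 1.3323 = 133.23%

F_rel = 133%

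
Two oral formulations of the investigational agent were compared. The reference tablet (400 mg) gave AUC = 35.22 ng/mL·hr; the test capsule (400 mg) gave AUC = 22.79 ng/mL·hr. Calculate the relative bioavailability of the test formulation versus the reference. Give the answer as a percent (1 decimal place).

F_rel = (AUC_test/D_test) / (AUC_ref/D_ref)
      = (22.79/400) / (35.22/400)
      = 0.056975 / 0.08805 = 0.6471 = 64.71%

F_rel = 64.7%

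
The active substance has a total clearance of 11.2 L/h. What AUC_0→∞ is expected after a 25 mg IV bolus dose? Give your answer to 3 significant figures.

AUC = 2.23 mg/L·h

AUC_0→∞ = Dose_iv / CL
        = 25 / 11.2 = 2.23214 mg/L·h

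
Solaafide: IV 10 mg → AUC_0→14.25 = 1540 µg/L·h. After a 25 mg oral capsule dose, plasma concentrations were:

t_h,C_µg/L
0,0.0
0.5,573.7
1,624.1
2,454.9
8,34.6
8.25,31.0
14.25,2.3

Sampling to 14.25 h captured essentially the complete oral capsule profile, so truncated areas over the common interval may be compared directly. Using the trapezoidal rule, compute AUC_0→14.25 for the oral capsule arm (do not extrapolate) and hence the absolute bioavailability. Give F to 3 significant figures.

Trapezoidal AUC_0→14.25 (oral capsule):
  [0→0.5]: (0.0+573.7)/2 × 0.5 = 143.425
  [0.5→1]: (573.7+624.1)/2 × 0.5 = 299.45
  [1→2]: (624.1+454.9)/2 × 1 = 539.5
  [2→8]: (454.9+34.6)/2 × 6 = 1468.5
  [8→8.25]: (34.6+31.0)/2 × 0.25 = 8.2
  [8.25→14.25]: (31.0+2.3)/2 × 6 = 99.9
  Sum = 2558.975 µg/L·h
F = (AUC_ev/D_ev)/(AUC_iv/D_iv) = (2558.975/25)/(1540/10) = 102.359/154 = 0.6647

F = 0.665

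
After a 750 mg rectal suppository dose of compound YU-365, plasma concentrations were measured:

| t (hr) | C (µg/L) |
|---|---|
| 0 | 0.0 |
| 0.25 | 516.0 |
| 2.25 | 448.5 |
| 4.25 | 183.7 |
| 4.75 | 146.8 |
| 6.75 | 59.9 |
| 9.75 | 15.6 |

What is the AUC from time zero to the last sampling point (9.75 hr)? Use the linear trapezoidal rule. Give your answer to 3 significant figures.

Trapezoidal AUC_0→9.75:
  [0→0.25]: (0.0+516.0)/2 × 0.25 = 64.5
  [0.25→2.25]: (516.0+448.5)/2 × 2 = 964.5
  [2.25→4.25]: (448.5+183.7)/2 × 2 = 632.2
  [4.25→4.75]: (183.7+146.8)/2 × 0.5 = 82.625
  [4.75→6.75]: (146.8+59.9)/2 × 2 = 206.7
  [6.75→9.75]: (59.9+15.6)/2 × 3 = 113.25
  Sum = 2063.775 µg/L·hr

AUC = 2060 µg/L·hr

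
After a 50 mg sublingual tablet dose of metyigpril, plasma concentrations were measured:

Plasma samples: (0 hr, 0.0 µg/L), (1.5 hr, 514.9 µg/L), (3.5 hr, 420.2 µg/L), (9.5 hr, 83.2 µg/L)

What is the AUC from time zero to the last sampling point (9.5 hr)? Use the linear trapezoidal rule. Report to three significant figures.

AUC = 2830 µg/L·hr

Trapezoidal AUC_0→9.5:
  [0→1.5]: (0.0+514.9)/2 × 1.5 = 386.175
  [1.5→3.5]: (514.9+420.2)/2 × 2 = 935.1
  [3.5→9.5]: (420.2+83.2)/2 × 6 = 1510.2
  Sum = 2831.475 µg/L·hr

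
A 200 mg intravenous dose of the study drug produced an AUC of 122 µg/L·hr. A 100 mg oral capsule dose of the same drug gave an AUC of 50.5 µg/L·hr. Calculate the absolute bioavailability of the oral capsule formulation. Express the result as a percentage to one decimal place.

F = (AUC_ev / D_ev) / (AUC_iv / D_iv)
  = (50.5/100) / (122/200)
  = 0.505 / 0.61 = 0.8279
  = 82.79%

F = 82.8%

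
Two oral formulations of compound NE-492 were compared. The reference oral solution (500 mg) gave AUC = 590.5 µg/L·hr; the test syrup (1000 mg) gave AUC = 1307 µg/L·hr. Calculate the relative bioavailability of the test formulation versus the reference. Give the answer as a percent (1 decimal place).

F_rel = (AUC_test/D_test) / (AUC_ref/D_ref)
      = (1307/1000) / (590.5/500)
      = 1.307 / 1.181 = 1.1067 = 110.67%

F_rel = 110.7%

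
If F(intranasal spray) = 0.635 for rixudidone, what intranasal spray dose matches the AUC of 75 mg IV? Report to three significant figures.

D_intranasal = 118 mg

For equal systemic exposure: F × D_ev = D_iv
D_ev = D_iv / F = 75 / 0.635 = 118.11 mg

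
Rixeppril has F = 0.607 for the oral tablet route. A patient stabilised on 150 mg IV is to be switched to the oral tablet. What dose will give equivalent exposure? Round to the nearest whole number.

For equal systemic exposure: F × D_ev = D_iv
D_ev = D_iv / F = 150 / 0.607 = 247.117 mg

D_oral = 247 mg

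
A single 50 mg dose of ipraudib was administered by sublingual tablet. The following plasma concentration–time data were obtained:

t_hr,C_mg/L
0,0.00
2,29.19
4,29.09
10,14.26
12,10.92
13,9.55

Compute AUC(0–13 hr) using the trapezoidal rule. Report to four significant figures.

AUC = 252.9 mg/L·hr

Trapezoidal AUC_0→13:
  [0→2]: (0.00+29.19)/2 × 2 = 29.19
  [2→4]: (29.19+29.09)/2 × 2 = 58.28
  [4→10]: (29.09+14.26)/2 × 6 = 130.05
  [10→12]: (14.26+10.92)/2 × 2 = 25.18
  [12→13]: (10.92+9.55)/2 × 1 = 10.235
  Sum = 252.935 mg/L·hr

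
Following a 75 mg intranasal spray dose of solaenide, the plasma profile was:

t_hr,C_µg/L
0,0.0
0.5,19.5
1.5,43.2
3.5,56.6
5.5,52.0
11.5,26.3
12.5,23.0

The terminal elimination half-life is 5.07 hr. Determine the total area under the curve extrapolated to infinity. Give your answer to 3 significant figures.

Trapezoidal AUC_0→12.5:
  [0→0.5]: (0.0+19.5)/2 × 0.5 = 4.875
  [0.5→1.5]: (19.5+43.2)/2 × 1 = 31.35
  [1.5→3.5]: (43.2+56.6)/2 × 2 = 99.8
  [3.5→5.5]: (56.6+52.0)/2 × 2 = 108.6
  [5.5→11.5]: (52.0+26.3)/2 × 6 = 234.9
  [11.5→12.5]: (26.3+23.0)/2 × 1 = 24.65
  Sum = 504.175 µg/L·hr
k_e = ln2 / t½ = 0.693147 / 5.07 = 0.1367 hr^-1
Extrapolated tail: C_last / k_e = 23.0 / 0.1367 = 168.252
AUC_0→∞ = 504.175 + 168.252 = 672.427 µg/L·hr

AUC = 672 µg/L·hr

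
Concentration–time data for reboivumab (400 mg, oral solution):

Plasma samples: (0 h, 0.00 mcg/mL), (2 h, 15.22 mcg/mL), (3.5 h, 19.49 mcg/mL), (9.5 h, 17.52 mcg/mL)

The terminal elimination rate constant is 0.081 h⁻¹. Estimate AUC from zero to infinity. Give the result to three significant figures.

Trapezoidal AUC_0→9.5:
  [0→2]: (0.00+15.22)/2 × 2 = 15.22
  [2→3.5]: (15.22+19.49)/2 × 1.5 = 26.0325
  [3.5→9.5]: (19.49+17.52)/2 × 6 = 111.03
  Sum = 152.2825 mcg/mL·h
Extrapolated tail: C_last / k_e = 17.52 / 0.081 = 216.296
AUC_0→∞ = 152.2825 + 216.296 = 368.5785 mcg/mL·h

AUC = 369 mcg/mL·h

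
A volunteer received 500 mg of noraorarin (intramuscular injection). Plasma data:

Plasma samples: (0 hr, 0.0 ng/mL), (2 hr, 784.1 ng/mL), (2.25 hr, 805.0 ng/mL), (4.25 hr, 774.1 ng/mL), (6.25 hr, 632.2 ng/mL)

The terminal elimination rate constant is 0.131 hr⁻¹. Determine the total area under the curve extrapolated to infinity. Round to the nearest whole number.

AUC = 8794 ng/mL·hr

Trapezoidal AUC_0→6.25:
  [0→2]: (0.0+784.1)/2 × 2 = 784.1
  [2→2.25]: (784.1+805.0)/2 × 0.25 = 198.6375
  [2.25→4.25]: (805.0+774.1)/2 × 2 = 1579.1
  [4.25→6.25]: (774.1+632.2)/2 × 2 = 1406.3
  Sum = 3968.1375 ng/mL·hr
Extrapolated tail: C_last / k_e = 632.2 / 0.131 = 4825.954
AUC_0→∞ = 3968.1375 + 4825.954 = 8794.0915 ng/mL·hr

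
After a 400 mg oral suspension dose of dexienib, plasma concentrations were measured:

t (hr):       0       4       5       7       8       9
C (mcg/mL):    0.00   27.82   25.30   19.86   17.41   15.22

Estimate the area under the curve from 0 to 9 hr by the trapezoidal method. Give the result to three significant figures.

Trapezoidal AUC_0→9:
  [0→4]: (0.00+27.82)/2 × 4 = 55.64
  [4→5]: (27.82+25.30)/2 × 1 = 26.56
  [5→7]: (25.30+19.86)/2 × 2 = 45.16
  [7→8]: (19.86+17.41)/2 × 1 = 18.635
  [8→9]: (17.41+15.22)/2 × 1 = 16.315
  Sum = 162.31 mcg/mL·hr

AUC = 162 mcg/mL·hr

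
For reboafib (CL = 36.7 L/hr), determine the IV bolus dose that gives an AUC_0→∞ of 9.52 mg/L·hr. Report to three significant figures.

Dose_iv = CL × AUC_0→∞
     = 36.7 × 9.52 = 349.384 mg

Dose = 349 mg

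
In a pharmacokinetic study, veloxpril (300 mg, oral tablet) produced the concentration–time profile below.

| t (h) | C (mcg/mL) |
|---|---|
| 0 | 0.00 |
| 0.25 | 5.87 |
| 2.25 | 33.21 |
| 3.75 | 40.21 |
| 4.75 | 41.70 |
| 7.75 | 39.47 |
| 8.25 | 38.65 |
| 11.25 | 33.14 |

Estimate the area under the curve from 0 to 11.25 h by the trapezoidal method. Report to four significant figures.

AUC = 384.8 mcg/mL·h

Trapezoidal AUC_0→11.25:
  [0→0.25]: (0.00+5.87)/2 × 0.25 = 0.73375
  [0.25→2.25]: (5.87+33.21)/2 × 2 = 39.08
  [2.25→3.75]: (33.21+40.21)/2 × 1.5 = 55.065
  [3.75→4.75]: (40.21+41.70)/2 × 1 = 40.955
  [4.75→7.75]: (41.70+39.47)/2 × 3 = 121.755
  [7.75→8.25]: (39.47+38.65)/2 × 0.5 = 19.53
  [8.25→11.25]: (38.65+33.14)/2 × 3 = 107.685
  Sum = 384.80375 mcg/mL·h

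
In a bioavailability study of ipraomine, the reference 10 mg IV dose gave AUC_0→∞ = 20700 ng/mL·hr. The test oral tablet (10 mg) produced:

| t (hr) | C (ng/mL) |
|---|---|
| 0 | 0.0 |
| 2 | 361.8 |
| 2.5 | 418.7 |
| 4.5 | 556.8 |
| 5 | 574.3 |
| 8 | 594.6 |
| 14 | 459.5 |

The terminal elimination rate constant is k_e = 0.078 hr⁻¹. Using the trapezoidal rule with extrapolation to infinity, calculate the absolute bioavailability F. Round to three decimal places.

Trapezoidal AUC_0→14 (oral tablet):
  [0→2]: (0.0+361.8)/2 × 2 = 361.8
  [2→2.5]: (361.8+418.7)/2 × 0.5 = 195.125
  [2.5→4.5]: (418.7+556.8)/2 × 2 = 975.5
  [4.5→5]: (556.8+574.3)/2 × 0.5 = 282.775
  [5→8]: (574.3+594.6)/2 × 3 = 1753.35
  [8→14]: (594.6+459.5)/2 × 6 = 3162.3
  Sum = 6730.85 ng/mL·hr
Tail: C_last/k_e = 459.5/0.078 = 5891.026
AUC_0→∞ (oral tablet) = 6730.85 + 5891.026 = 12621.876 ng/mL·hr
F = (AUC_ev/D_ev)/(AUC_iv/D_iv) = (12621.876/10)/(20700/10) = 1262.1876/2070 = 0.6098

F = 0.610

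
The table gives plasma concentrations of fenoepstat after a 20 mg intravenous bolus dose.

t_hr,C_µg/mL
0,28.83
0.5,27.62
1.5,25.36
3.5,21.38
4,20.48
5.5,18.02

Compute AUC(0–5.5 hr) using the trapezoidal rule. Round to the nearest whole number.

Trapezoidal AUC_0→5.5:
  [0→0.5]: (28.83+27.62)/2 × 0.5 = 14.1125
  [0.5→1.5]: (27.62+25.36)/2 × 1 = 26.49
  [1.5→3.5]: (25.36+21.38)/2 × 2 = 46.74
  [3.5→4]: (21.38+20.48)/2 × 0.5 = 10.465
  [4→5.5]: (20.48+18.02)/2 × 1.5 = 28.875
  Sum = 126.6825 µg/mL·hr

AUC = 127 µg/mL·hr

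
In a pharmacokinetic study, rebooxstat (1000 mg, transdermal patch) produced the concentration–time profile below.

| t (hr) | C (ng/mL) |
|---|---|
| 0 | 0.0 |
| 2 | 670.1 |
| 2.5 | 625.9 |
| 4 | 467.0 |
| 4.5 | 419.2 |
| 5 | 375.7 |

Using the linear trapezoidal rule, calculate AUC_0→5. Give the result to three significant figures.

Trapezoidal AUC_0→5:
  [0→2]: (0.0+670.1)/2 × 2 = 670.1
  [2→2.5]: (670.1+625.9)/2 × 0.5 = 324.0
  [2.5→4]: (625.9+467.0)/2 × 1.5 = 819.675
  [4→4.5]: (467.0+419.2)/2 × 0.5 = 221.55
  [4.5→5]: (419.2+375.7)/2 × 0.5 = 198.725
  Sum = 2234.05 ng/mL·hr

AUC = 2230 ng/mL·hr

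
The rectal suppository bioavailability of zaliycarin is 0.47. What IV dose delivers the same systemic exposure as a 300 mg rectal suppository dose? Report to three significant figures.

D_iv = 141 mg

Systemic exposure from an extravascular dose = F × D_ev, so the equivalent IV dose is F × D_ev.
D_iv = F × D_ev = 0.47 × 300 = 141 mg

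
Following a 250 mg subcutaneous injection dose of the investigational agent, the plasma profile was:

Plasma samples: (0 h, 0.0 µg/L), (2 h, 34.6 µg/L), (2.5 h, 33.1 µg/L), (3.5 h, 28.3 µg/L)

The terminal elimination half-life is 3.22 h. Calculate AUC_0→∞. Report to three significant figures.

AUC = 214 µg/L·h

Trapezoidal AUC_0→3.5:
  [0→2]: (0.0+34.6)/2 × 2 = 34.6
  [2→2.5]: (34.6+33.1)/2 × 0.5 = 16.925
  [2.5→3.5]: (33.1+28.3)/2 × 1 = 30.7
  Sum = 82.225 µg/L·h
k_e = ln2 / t½ = 0.693147 / 3.22 = 0.2153 h^-1
Extrapolated tail: C_last / k_e = 28.3 / 0.2153 = 131.444
AUC_0→∞ = 82.225 + 131.444 = 213.669 µg/L·h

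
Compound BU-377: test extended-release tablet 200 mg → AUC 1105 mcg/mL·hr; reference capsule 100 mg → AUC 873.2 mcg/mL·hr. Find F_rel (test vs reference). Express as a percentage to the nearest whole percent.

F_rel = 63%

F_rel = (AUC_test/D_test) / (AUC_ref/D_ref)
      = (1105/200) / (873.2/100)
      = 5.525 / 8.732 = 0.6327 = 63.27%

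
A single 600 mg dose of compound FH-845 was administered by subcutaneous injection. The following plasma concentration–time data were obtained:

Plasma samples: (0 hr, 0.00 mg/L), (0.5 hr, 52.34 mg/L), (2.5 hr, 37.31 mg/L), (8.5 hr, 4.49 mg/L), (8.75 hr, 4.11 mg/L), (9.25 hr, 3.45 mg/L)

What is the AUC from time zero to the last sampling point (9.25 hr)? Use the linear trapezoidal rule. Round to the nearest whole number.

AUC = 231 mg/L·hr

Trapezoidal AUC_0→9.25:
  [0→0.5]: (0.00+52.34)/2 × 0.5 = 13.085
  [0.5→2.5]: (52.34+37.31)/2 × 2 = 89.65
  [2.5→8.5]: (37.31+4.49)/2 × 6 = 125.4
  [8.5→8.75]: (4.49+4.11)/2 × 0.25 = 1.075
  [8.75→9.25]: (4.11+3.45)/2 × 0.5 = 1.89
  Sum = 231.1 mg/L·hr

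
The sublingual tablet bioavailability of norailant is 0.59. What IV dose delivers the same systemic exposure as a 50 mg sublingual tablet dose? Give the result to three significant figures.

Systemic exposure from an extravascular dose = F × D_ev, so the equivalent IV dose is F × D_ev.
D_iv = F × D_ev = 0.59 × 50 = 29.5 mg

D_iv = 29.5 mg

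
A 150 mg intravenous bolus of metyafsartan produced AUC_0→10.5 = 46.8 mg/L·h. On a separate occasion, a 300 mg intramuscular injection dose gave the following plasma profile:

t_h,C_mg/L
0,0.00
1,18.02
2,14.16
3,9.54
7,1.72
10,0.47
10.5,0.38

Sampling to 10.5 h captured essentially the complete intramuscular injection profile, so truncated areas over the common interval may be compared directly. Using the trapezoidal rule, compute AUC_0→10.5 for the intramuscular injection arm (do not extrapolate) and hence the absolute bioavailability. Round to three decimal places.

Trapezoidal AUC_0→10.5 (intramuscular injection):
  [0→1]: (0.00+18.02)/2 × 1 = 9.01
  [1→2]: (18.02+14.16)/2 × 1 = 16.09
  [2→3]: (14.16+9.54)/2 × 1 = 11.85
  [3→7]: (9.54+1.72)/2 × 4 = 22.52
  [7→10]: (1.72+0.47)/2 × 3 = 3.285
  [10→10.5]: (0.47+0.38)/2 × 0.5 = 0.2125
  Sum = 62.9675 mg/L·h
F = (AUC_ev/D_ev)/(AUC_iv/D_iv) = (62.9675/300)/(46.8/150) = 0.209892/0.312 = 0.6727

F = 0.673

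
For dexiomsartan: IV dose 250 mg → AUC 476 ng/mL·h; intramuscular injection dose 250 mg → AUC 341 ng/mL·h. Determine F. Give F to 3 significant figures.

F = (AUC_ev / D_ev) / (AUC_iv / D_iv)
  = (341/250) / (476/250)
  = 1.364 / 1.904 = 0.7164

F = 0.716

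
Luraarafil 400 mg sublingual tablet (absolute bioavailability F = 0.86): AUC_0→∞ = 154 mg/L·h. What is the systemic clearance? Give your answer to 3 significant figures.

CL = F × Dose / AUC_0→∞
   = 0.86 × 400 / 154 = 2.23377 L/h

CL = 2.23 L/h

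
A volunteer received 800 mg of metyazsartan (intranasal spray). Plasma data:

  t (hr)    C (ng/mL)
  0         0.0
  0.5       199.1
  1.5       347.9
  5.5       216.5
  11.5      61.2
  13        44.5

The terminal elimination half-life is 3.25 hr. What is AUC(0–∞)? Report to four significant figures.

Trapezoidal AUC_0→13:
  [0→0.5]: (0.0+199.1)/2 × 0.5 = 49.775
  [0.5→1.5]: (199.1+347.9)/2 × 1 = 273.5
  [1.5→5.5]: (347.9+216.5)/2 × 4 = 1128.8
  [5.5→11.5]: (216.5+61.2)/2 × 6 = 833.1
  [11.5→13]: (61.2+44.5)/2 × 1.5 = 79.275
  Sum = 2364.45 ng/mL·hr
k_e = ln2 / t½ = 0.693147 / 3.25 = 0.2133 hr^-1
Extrapolated tail: C_last / k_e = 44.5 / 0.2133 = 208.626
AUC_0→∞ = 2364.45 + 208.626 = 2573.076 ng/mL·hr

AUC = 2573 ng/mL·hr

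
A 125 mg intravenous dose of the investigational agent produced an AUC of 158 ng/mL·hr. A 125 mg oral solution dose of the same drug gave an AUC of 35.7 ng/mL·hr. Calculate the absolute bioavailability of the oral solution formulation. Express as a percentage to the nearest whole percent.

F = (AUC_ev / D_ev) / (AUC_iv / D_iv)
  = (35.7/125) / (158/125)
  = 0.2856 / 1.264 = 0.2259
  = 22.59%

F = 23%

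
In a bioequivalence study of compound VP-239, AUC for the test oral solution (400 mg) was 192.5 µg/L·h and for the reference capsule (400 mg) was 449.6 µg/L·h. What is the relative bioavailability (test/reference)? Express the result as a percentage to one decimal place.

F_rel = 42.8%

F_rel = (AUC_test/D_test) / (AUC_ref/D_ref)
      = (192.5/400) / (449.6/400)
      = 0.48125 / 1.124 = 0.4282 = 42.82%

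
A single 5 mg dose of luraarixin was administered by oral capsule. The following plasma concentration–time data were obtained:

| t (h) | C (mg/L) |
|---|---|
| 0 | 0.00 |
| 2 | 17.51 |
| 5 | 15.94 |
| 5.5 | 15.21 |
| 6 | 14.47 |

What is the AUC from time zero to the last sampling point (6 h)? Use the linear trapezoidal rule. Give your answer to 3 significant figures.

Trapezoidal AUC_0→6:
  [0→2]: (0.00+17.51)/2 × 2 = 17.51
  [2→5]: (17.51+15.94)/2 × 3 = 50.175
  [5→5.5]: (15.94+15.21)/2 × 0.5 = 7.7875
  [5.5→6]: (15.21+14.47)/2 × 0.5 = 7.42
  Sum = 82.8925 mg/L·h

AUC = 82.9 mg/L·h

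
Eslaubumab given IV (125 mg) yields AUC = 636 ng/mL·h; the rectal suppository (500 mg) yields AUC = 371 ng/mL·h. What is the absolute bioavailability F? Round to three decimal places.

F = 0.146

F = (AUC_ev / D_ev) / (AUC_iv / D_iv)
  = (371/500) / (636/125)
  = 0.742 / 5.088 = 0.1458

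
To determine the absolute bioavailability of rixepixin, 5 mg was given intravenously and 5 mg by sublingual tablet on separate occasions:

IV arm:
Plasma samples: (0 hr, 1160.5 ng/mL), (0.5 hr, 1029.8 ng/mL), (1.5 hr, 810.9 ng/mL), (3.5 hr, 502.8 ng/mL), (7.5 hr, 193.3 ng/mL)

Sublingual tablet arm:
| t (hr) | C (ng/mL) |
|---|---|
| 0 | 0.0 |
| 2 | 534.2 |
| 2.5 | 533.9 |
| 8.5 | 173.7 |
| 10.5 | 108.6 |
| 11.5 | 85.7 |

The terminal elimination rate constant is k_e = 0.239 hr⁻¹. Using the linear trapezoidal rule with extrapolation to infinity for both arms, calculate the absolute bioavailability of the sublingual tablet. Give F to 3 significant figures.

F = 0.735

Trapezoidal AUC_0→7.5 (IV):
  [0→0.5]: (1160.5+1029.8)/2 × 0.5 = 547.575
  [0.5→1.5]: (1029.8+810.9)/2 × 1 = 920.35
  [1.5→3.5]: (810.9+502.8)/2 × 2 = 1313.7
  [3.5→7.5]: (502.8+193.3)/2 × 4 = 1392.2
  Sum = 4173.825 ng/mL·hr
IV tail: 193.3/0.239 = 808.787; AUC_iv,0→∞ = 4173.825 + 808.787 = 4982.612 ng/mL·hr
Trapezoidal AUC_0→11.5 (sublingual tablet):
  [0→2]: (0.0+534.2)/2 × 2 = 534.2
  [2→2.5]: (534.2+533.9)/2 × 0.5 = 267.025
  [2.5→8.5]: (533.9+173.7)/2 × 6 = 2122.8
  [8.5→10.5]: (173.7+108.6)/2 × 2 = 282.3
  [10.5→11.5]: (108.6+85.7)/2 × 1 = 97.15
  Sum = 3303.475 ng/mL·hr
sublingual tablet tail: 85.7/0.239 = 358.577; AUC_ev,0→∞ = 3303.475 + 358.577 = 3662.052 ng/mL·hr
F = (AUC_ev/D_ev)/(AUC_iv/D_iv) = (3662.052/5)/(4982.612/5) = 732.4104/996.5224 = 0.7350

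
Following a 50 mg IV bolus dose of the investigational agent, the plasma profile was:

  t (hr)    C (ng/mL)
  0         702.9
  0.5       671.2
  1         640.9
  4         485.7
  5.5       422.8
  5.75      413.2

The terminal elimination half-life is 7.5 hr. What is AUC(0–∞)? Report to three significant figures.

AUC = 7620 ng/mL·hr

Trapezoidal AUC_0→5.75:
  [0→0.5]: (702.9+671.2)/2 × 0.5 = 343.525
  [0.5→1]: (671.2+640.9)/2 × 0.5 = 328.025
  [1→4]: (640.9+485.7)/2 × 3 = 1689.9
  [4→5.5]: (485.7+422.8)/2 × 1.5 = 681.375
  [5.5→5.75]: (422.8+413.2)/2 × 0.25 = 104.5
  Sum = 3147.325 ng/mL·hr
k_e = ln2 / t½ = 0.693147 / 7.5 = 0.0924 hr^-1
Extrapolated tail: C_last / k_e = 413.2 / 0.0924 = 4471.861
AUC_0→∞ = 3147.325 + 4471.861 = 7619.186 ng/mL·hr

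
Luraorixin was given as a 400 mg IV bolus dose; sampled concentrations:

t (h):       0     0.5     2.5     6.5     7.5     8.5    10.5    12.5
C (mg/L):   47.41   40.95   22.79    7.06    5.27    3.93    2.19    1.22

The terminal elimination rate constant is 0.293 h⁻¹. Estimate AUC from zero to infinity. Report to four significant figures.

Trapezoidal AUC_0→12.5:
  [0→0.5]: (47.41+40.95)/2 × 0.5 = 22.09
  [0.5→2.5]: (40.95+22.79)/2 × 2 = 63.74
  [2.5→6.5]: (22.79+7.06)/2 × 4 = 59.7
  [6.5→7.5]: (7.06+5.27)/2 × 1 = 6.165
  [7.5→8.5]: (5.27+3.93)/2 × 1 = 4.6
  [8.5→10.5]: (3.93+2.19)/2 × 2 = 6.12
  [10.5→12.5]: (2.19+1.22)/2 × 2 = 3.41
  Sum = 165.825 mg/L·h
Extrapolated tail: C_last / k_e = 1.22 / 0.293 = 4.164
AUC_0→∞ = 165.825 + 4.164 = 169.989 mg/L·h

AUC = 170.0 mg/L·h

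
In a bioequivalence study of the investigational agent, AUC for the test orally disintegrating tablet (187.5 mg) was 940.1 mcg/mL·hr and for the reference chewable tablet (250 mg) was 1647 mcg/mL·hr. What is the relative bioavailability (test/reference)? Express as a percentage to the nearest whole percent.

F_rel = (AUC_test/D_test) / (AUC_ref/D_ref)
      = (940.1/187.5) / (1647/250)
      = 5.01387 / 6.588 = 0.7611 = 76.11%

F_rel = 76%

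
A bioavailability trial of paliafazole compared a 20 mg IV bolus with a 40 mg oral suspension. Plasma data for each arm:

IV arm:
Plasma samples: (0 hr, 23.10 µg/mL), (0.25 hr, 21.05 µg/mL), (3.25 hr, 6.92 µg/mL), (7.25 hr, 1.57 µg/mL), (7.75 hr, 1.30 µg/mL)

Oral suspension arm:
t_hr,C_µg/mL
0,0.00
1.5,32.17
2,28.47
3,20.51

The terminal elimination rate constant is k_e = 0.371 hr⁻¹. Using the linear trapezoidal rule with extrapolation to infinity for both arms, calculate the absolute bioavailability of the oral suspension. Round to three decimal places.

F = 0.867

Trapezoidal AUC_0→7.75 (IV):
  [0→0.25]: (23.10+21.05)/2 × 0.25 = 5.51875
  [0.25→3.25]: (21.05+6.92)/2 × 3 = 41.955
  [3.25→7.25]: (6.92+1.57)/2 × 4 = 16.98
  [7.25→7.75]: (1.57+1.30)/2 × 0.5 = 0.7175
  Sum = 65.17125 µg/mL·hr
IV tail: 1.30/0.371 = 3.504; AUC_iv,0→∞ = 65.17125 + 3.504 = 68.67525 µg/mL·hr
Trapezoidal AUC_0→3 (oral suspension):
  [0→1.5]: (0.00+32.17)/2 × 1.5 = 24.1275
  [1.5→2]: (32.17+28.47)/2 × 0.5 = 15.16
  [2→3]: (28.47+20.51)/2 × 1 = 24.49
  Sum = 63.7775 µg/mL·hr
oral suspension tail: 20.51/0.371 = 55.283; AUC_ev,0→∞ = 63.7775 + 55.283 = 119.0605 µg/mL·hr
F = (AUC_ev/D_ev)/(AUC_iv/D_iv) = (119.0605/40)/(68.67525/20) = 2.9765125/3.4337625 = 0.8668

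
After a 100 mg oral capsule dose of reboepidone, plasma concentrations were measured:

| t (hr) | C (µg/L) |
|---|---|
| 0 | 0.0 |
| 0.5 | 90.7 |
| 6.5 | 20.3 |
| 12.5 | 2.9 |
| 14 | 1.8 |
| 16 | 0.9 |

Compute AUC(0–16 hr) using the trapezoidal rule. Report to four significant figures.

Trapezoidal AUC_0→16:
  [0→0.5]: (0.0+90.7)/2 × 0.5 = 22.675
  [0.5→6.5]: (90.7+20.3)/2 × 6 = 333.0
  [6.5→12.5]: (20.3+2.9)/2 × 6 = 69.6
  [12.5→14]: (2.9+1.8)/2 × 1.5 = 3.525
  [14→16]: (1.8+0.9)/2 × 2 = 2.7
  Sum = 431.5 µg/L·hr

AUC = 431.5 µg/L·hr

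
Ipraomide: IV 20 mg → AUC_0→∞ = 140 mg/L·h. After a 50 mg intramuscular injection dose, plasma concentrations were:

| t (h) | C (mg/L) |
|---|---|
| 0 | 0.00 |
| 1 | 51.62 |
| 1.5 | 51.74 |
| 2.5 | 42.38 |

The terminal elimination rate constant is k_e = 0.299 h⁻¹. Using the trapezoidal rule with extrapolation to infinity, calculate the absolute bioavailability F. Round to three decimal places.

Trapezoidal AUC_0→2.5 (intramuscular injection):
  [0→1]: (0.00+51.62)/2 × 1 = 25.81
  [1→1.5]: (51.62+51.74)/2 × 0.5 = 25.84
  [1.5→2.5]: (51.74+42.38)/2 × 1 = 47.06
  Sum = 98.71 mg/L·h
Tail: C_last/k_e = 42.38/0.299 = 141.739
AUC_0→∞ (intramuscular injection) = 98.71 + 141.739 = 240.449 mg/L·h
F = (AUC_ev/D_ev)/(AUC_iv/D_iv) = (240.449/50)/(140/20) = 4.80898/7 = 0.6870

F = 0.687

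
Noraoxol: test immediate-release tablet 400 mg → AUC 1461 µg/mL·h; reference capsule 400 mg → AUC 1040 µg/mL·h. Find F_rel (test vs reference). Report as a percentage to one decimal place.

F_rel = (AUC_test/D_test) / (AUC_ref/D_ref)
      = (1461/400) / (1040/400)
      = 3.6525 / 2.6 = 1.4048 = 140.48%

F_rel = 140.5%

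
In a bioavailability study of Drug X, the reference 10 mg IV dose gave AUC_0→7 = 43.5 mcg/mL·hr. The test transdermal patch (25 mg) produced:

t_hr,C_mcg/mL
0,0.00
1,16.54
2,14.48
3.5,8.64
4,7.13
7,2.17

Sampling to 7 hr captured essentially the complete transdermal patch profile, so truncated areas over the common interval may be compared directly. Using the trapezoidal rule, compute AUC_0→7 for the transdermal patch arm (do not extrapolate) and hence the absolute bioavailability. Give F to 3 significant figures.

Trapezoidal AUC_0→7 (transdermal patch):
  [0→1]: (0.00+16.54)/2 × 1 = 8.27
  [1→2]: (16.54+14.48)/2 × 1 = 15.51
  [2→3.5]: (14.48+8.64)/2 × 1.5 = 17.34
  [3.5→4]: (8.64+7.13)/2 × 0.5 = 3.9425
  [4→7]: (7.13+2.17)/2 × 3 = 13.95
  Sum = 59.0125 mcg/mL·hr
F = (AUC_ev/D_ev)/(AUC_iv/D_iv) = (59.0125/25)/(43.5/10) = 2.3605/4.35 = 0.5426

F = 0.543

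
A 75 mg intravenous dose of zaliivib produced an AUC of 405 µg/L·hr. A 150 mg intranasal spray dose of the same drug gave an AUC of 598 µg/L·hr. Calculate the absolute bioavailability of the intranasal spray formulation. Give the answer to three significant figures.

F = (AUC_ev / D_ev) / (AUC_iv / D_iv)
  = (598/150) / (405/75)
  = 3.98667 / 5.4 = 0.7383

F = 0.738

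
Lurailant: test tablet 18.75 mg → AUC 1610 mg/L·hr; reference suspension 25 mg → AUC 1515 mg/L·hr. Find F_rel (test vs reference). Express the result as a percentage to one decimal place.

F_rel = (AUC_test/D_test) / (AUC_ref/D_ref)
      = (1610/18.75) / (1515/25)
      = 85.8667 / 60.6 = 1.4169 = 141.69%

F_rel = 141.7%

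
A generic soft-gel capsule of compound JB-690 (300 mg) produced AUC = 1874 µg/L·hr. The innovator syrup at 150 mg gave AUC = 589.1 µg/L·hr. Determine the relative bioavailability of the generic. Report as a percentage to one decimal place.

F_rel = (AUC_test/D_test) / (AUC_ref/D_ref)
      = (1874/300) / (589.1/150)
      = 6.24667 / 3.92733 = 1.5906 = 159.06%

F_rel = 159.1%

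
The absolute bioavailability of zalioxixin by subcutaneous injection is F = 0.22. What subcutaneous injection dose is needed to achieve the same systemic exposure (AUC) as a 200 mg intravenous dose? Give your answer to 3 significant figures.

D_subcutaneous = 909 mg

For equal systemic exposure: F × D_ev = D_iv
D_ev = D_iv / F = 200 / 0.22 = 909.091 mg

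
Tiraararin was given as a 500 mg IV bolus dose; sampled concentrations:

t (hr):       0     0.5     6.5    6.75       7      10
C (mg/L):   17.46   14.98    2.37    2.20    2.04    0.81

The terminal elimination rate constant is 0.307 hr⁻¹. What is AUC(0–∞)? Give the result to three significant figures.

Trapezoidal AUC_0→10:
  [0→0.5]: (17.46+14.98)/2 × 0.5 = 8.11
  [0.5→6.5]: (14.98+2.37)/2 × 6 = 52.05
  [6.5→6.75]: (2.37+2.20)/2 × 0.25 = 0.57125
  [6.75→7]: (2.20+2.04)/2 × 0.25 = 0.53
  [7→10]: (2.04+0.81)/2 × 3 = 4.275
  Sum = 65.53625 mg/L·hr
Extrapolated tail: C_last / k_e = 0.81 / 0.307 = 2.638
AUC_0→∞ = 65.53625 + 2.638 = 68.17425 mg/L·hr

AUC = 68.2 mg/L·hr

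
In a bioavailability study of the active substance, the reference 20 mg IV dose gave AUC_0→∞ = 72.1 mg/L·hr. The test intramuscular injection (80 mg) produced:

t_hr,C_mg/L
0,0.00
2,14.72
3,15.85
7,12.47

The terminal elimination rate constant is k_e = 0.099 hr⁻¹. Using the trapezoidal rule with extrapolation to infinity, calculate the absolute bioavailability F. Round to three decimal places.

F = 0.737

Trapezoidal AUC_0→7 (intramuscular injection):
  [0→2]: (0.00+14.72)/2 × 2 = 14.72
  [2→3]: (14.72+15.85)/2 × 1 = 15.285
  [3→7]: (15.85+12.47)/2 × 4 = 56.64
  Sum = 86.645 mg/L·hr
Tail: C_last/k_e = 12.47/0.099 = 125.960
AUC_0→∞ (intramuscular injection) = 86.645 + 125.960 = 212.605 mg/L·hr
F = (AUC_ev/D_ev)/(AUC_iv/D_iv) = (212.605/80)/(72.1/20) = 2.6575625/3.605 = 0.7372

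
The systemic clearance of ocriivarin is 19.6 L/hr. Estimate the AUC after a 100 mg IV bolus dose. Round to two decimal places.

AUC = 5.10 mg/L·hr

AUC_0→∞ = Dose_iv / CL
        = 100 / 19.6 = 5.10204 mg/L·hr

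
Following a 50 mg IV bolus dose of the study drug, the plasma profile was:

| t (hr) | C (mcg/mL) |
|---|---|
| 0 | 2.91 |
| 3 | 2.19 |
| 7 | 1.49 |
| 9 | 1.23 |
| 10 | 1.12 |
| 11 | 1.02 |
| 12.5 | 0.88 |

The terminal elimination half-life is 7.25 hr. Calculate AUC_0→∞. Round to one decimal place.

AUC = 30.6 mcg/mL·hr

Trapezoidal AUC_0→12.5:
  [0→3]: (2.91+2.19)/2 × 3 = 7.65
  [3→7]: (2.19+1.49)/2 × 4 = 7.36
  [7→9]: (1.49+1.23)/2 × 2 = 2.72
  [9→10]: (1.23+1.12)/2 × 1 = 1.175
  [10→11]: (1.12+1.02)/2 × 1 = 1.07
  [11→12.5]: (1.02+0.88)/2 × 1.5 = 1.425
  Sum = 21.4 mcg/mL·hr
k_e = ln2 / t½ = 0.693147 / 7.25 = 0.0956 hr^-1
Extrapolated tail: C_last / k_e = 0.88 / 0.0956 = 9.205
AUC_0→∞ = 21.4 + 9.205 = 30.605 mcg/mL·hr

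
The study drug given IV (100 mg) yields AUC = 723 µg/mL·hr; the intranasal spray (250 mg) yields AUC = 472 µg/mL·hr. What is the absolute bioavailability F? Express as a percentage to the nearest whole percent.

F = (AUC_ev / D_ev) / (AUC_iv / D_iv)
  = (472/250) / (723/100)
  = 1.888 / 7.23 = 0.2611
  = 26.11%

F = 26%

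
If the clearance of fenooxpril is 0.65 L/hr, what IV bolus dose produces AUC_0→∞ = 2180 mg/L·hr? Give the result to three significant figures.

Dose_iv = CL × AUC_0→∞
     = 0.65 × 2180 = 1417 mg

Dose = 1420 mg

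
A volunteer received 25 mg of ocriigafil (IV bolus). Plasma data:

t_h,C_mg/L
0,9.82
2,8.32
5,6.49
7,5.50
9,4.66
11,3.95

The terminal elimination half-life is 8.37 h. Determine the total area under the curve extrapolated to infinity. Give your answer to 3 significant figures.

Trapezoidal AUC_0→11:
  [0→2]: (9.82+8.32)/2 × 2 = 18.14
  [2→5]: (8.32+6.49)/2 × 3 = 22.215
  [5→7]: (6.49+5.50)/2 × 2 = 11.99
  [7→9]: (5.50+4.66)/2 × 2 = 10.16
  [9→11]: (4.66+3.95)/2 × 2 = 8.61
  Sum = 71.115 mg/L·h
k_e = ln2 / t½ = 0.693147 / 8.37 = 0.0828 h^-1
Extrapolated tail: C_last / k_e = 3.95 / 0.0828 = 47.705
AUC_0→∞ = 71.115 + 47.705 = 118.82 mg/L·h

AUC = 119 mg/L·h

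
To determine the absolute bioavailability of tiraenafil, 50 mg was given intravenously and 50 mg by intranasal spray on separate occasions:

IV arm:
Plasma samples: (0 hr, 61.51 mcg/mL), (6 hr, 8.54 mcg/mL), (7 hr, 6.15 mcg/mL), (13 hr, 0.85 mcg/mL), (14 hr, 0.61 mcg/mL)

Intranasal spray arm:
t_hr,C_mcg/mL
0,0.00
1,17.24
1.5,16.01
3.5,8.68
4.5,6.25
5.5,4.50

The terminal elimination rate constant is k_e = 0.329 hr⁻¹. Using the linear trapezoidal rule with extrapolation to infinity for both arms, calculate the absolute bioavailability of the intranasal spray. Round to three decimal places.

Trapezoidal AUC_0→14 (IV):
  [0→6]: (61.51+8.54)/2 × 6 = 210.15
  [6→7]: (8.54+6.15)/2 × 1 = 7.345
  [7→13]: (6.15+0.85)/2 × 6 = 21.0
  [13→14]: (0.85+0.61)/2 × 1 = 0.73
  Sum = 239.225 mcg/mL·hr
IV tail: 0.61/0.329 = 1.854; AUC_iv,0→∞ = 239.225 + 1.854 = 241.079 mcg/mL·hr
Trapezoidal AUC_0→5.5 (intranasal spray):
  [0→1]: (0.00+17.24)/2 × 1 = 8.62
  [1→1.5]: (17.24+16.01)/2 × 0.5 = 8.3125
  [1.5→3.5]: (16.01+8.68)/2 × 2 = 24.69
  [3.5→4.5]: (8.68+6.25)/2 × 1 = 7.465
  [4.5→5.5]: (6.25+4.50)/2 × 1 = 5.375
  Sum = 54.4625 mcg/mL·hr
intranasal spray tail: 4.50/0.329 = 13.678; AUC_ev,0→∞ = 54.4625 + 13.678 = 68.1405 mcg/mL·hr
F = (AUC_ev/D_ev)/(AUC_iv/D_iv) = (68.1405/50)/(241.079/50) = 1.36281/4.82158 = 0.2826

F = 0.283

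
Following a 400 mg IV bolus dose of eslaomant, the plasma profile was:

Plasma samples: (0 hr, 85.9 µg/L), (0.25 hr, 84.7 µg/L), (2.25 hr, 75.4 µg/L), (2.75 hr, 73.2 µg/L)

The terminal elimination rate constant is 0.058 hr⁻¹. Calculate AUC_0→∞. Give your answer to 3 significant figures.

AUC = 1480 µg/L·hr

Trapezoidal AUC_0→2.75:
  [0→0.25]: (85.9+84.7)/2 × 0.25 = 21.325
  [0.25→2.25]: (84.7+75.4)/2 × 2 = 160.1
  [2.25→2.75]: (75.4+73.2)/2 × 0.5 = 37.15
  Sum = 218.575 µg/L·hr
Extrapolated tail: C_last / k_e = 73.2 / 0.058 = 1262.069
AUC_0→∞ = 218.575 + 1262.069 = 1480.644 µg/L·hr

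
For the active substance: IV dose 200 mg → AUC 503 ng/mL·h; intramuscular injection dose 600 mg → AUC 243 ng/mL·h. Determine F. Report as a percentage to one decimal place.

F = 16.1%

F = (AUC_ev / D_ev) / (AUC_iv / D_iv)
  = (243/600) / (503/200)
  = 0.405 / 2.515 = 0.1610
  = 16.10%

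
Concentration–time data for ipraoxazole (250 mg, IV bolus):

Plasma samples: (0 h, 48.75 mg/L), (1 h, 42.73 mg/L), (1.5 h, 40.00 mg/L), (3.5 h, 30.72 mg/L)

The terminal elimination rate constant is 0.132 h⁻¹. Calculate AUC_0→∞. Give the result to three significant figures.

AUC = 370 mg/L·h

Trapezoidal AUC_0→3.5:
  [0→1]: (48.75+42.73)/2 × 1 = 45.74
  [1→1.5]: (42.73+40.00)/2 × 0.5 = 20.6825
  [1.5→3.5]: (40.00+30.72)/2 × 2 = 70.72
  Sum = 137.1425 mg/L·h
Extrapolated tail: C_last / k_e = 30.72 / 0.132 = 232.727
AUC_0→∞ = 137.1425 + 232.727 = 369.8695 mg/L·h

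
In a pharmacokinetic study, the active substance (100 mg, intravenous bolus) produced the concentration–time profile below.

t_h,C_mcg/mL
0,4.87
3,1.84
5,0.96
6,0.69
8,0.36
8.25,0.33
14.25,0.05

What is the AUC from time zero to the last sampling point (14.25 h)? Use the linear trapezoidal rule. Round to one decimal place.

AUC = 16.0 mcg/mL·h

Trapezoidal AUC_0→14.25:
  [0→3]: (4.87+1.84)/2 × 3 = 10.065
  [3→5]: (1.84+0.96)/2 × 2 = 2.8
  [5→6]: (0.96+0.69)/2 × 1 = 0.825
  [6→8]: (0.69+0.36)/2 × 2 = 1.05
  [8→8.25]: (0.36+0.33)/2 × 0.25 = 0.08625
  [8.25→14.25]: (0.33+0.05)/2 × 6 = 1.14
  Sum = 15.96625 mcg/mL·h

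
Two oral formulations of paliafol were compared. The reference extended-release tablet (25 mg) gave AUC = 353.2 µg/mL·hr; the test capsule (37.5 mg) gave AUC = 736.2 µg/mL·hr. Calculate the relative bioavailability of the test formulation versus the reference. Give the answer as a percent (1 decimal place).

F_rel = 139.0%

F_rel = (AUC_test/D_test) / (AUC_ref/D_ref)
      = (736.2/37.5) / (353.2/25)
      = 19.632 / 14.128 = 1.3896 = 138.96%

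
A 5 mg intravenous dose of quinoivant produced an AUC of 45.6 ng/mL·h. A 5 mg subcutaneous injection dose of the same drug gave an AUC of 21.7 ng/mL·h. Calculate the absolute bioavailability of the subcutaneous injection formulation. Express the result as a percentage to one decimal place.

F = 47.6%

F = (AUC_ev / D_ev) / (AUC_iv / D_iv)
  = (21.7/5) / (45.6/5)
  = 4.34 / 9.12 = 0.4759
  = 47.59%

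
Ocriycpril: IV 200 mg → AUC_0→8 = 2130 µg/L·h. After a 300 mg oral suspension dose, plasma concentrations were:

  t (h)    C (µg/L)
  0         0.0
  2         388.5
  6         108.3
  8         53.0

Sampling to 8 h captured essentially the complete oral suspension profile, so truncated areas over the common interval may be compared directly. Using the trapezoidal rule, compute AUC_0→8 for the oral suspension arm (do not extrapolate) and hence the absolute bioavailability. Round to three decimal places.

F = 0.483

Trapezoidal AUC_0→8 (oral suspension):
  [0→2]: (0.0+388.5)/2 × 2 = 388.5
  [2→6]: (388.5+108.3)/2 × 4 = 993.6
  [6→8]: (108.3+53.0)/2 × 2 = 161.3
  Sum = 1543.4 µg/L·h
F = (AUC_ev/D_ev)/(AUC_iv/D_iv) = (1543.4/300)/(2130/200) = 5.14467/10.65 = 0.4831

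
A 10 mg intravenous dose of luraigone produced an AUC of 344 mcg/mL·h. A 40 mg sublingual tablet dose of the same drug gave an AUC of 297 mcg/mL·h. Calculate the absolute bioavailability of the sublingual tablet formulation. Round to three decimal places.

F = (AUC_ev / D_ev) / (AUC_iv / D_iv)
  = (297/40) / (344/10)
  = 7.425 / 34.4 = 0.2158

F = 0.216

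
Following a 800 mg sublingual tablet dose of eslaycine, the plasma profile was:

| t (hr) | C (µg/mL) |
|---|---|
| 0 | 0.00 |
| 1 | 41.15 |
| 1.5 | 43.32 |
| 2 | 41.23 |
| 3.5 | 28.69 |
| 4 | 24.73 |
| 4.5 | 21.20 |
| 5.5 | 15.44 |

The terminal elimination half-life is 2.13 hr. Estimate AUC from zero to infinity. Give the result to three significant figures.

AUC = 206 µg/mL·hr

Trapezoidal AUC_0→5.5:
  [0→1]: (0.00+41.15)/2 × 1 = 20.575
  [1→1.5]: (41.15+43.32)/2 × 0.5 = 21.1175
  [1.5→2]: (43.32+41.23)/2 × 0.5 = 21.1375
  [2→3.5]: (41.23+28.69)/2 × 1.5 = 52.44
  [3.5→4]: (28.69+24.73)/2 × 0.5 = 13.355
  [4→4.5]: (24.73+21.20)/2 × 0.5 = 11.4825
  [4.5→5.5]: (21.20+15.44)/2 × 1 = 18.32
  Sum = 158.4275 µg/mL·hr
k_e = ln2 / t½ = 0.693147 / 2.13 = 0.3254 hr^-1
Extrapolated tail: C_last / k_e = 15.44 / 0.3254 = 47.449
AUC_0→∞ = 158.4275 + 47.449 = 205.8765 µg/mL·hr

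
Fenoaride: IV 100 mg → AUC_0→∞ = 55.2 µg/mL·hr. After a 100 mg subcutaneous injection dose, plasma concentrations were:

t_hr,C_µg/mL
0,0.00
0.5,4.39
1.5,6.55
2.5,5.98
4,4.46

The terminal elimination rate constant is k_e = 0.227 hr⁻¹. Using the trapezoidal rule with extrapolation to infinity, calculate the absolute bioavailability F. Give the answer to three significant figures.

Trapezoidal AUC_0→4 (subcutaneous injection):
  [0→0.5]: (0.00+4.39)/2 × 0.5 = 1.0975
  [0.5→1.5]: (4.39+6.55)/2 × 1 = 5.47
  [1.5→2.5]: (6.55+5.98)/2 × 1 = 6.265
  [2.5→4]: (5.98+4.46)/2 × 1.5 = 7.83
  Sum = 20.6625 µg/mL·hr
Tail: C_last/k_e = 4.46/0.227 = 19.648
AUC_0→∞ (subcutaneous injection) = 20.6625 + 19.648 = 40.3105 µg/mL·hr
F = (AUC_ev/D_ev)/(AUC_iv/D_iv) = (40.3105/100)/(55.2/100) = 0.403105/0.552 = 0.7303

F = 0.730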